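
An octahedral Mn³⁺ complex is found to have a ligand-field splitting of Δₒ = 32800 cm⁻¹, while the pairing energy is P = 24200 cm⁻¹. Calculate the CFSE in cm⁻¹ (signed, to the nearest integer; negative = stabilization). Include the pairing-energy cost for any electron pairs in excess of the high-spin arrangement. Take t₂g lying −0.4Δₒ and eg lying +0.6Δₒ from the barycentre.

Group 7 minus oxidation state +3 gives a d⁴ configuration for Mn³⁺.
With Δₒ > P the complex is low-spin.
Filling d⁴ accordingly: t₂g⁴ eg⁰.
Orbital CFSE = -1.6Δₒ = -1.6 × 32800 = -52480 cm⁻¹.
Excess pairs vs high-spin: 1 − 0 = 1; pairing cost = +24200 cm⁻¹.
Net CFSE = -52480 + 24200 = -28280 cm⁻¹.

-28280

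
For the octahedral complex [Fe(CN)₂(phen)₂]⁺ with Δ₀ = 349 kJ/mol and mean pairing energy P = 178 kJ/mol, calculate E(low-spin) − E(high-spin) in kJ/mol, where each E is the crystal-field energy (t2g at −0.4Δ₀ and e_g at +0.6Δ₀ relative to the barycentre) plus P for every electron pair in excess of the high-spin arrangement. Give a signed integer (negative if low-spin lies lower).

Ligand charges: 2×(-1) from CN⁻ and 2×(+0) from phen sum to -2; with overall charge +1, Fe is +3.
Fe is in group 8, so Fe³⁺ is d⁵ (8 − 3 = 5).
High-spin: t2g^3 e_g^2, CFSE = 0.0Δ₀ = 0 kJ/mol.
For low-spin the configuration is t2g^5 e_g^0: orbital energy -2.0 × 349 = -698 kJ/mol, and 2 additional pairs relative to high-spin add 356 kJ/mol, giving -342 kJ/mol.
E(LS) − E(HS) = -342 − (0) = -342 kJ/mol.

-342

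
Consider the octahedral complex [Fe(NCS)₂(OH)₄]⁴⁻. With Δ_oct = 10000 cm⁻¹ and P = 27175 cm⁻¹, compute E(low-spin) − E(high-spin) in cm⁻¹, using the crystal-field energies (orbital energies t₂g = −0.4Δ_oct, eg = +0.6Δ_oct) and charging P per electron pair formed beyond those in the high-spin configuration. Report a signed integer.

Ligand charges: 2×(-1) from NCS⁻ and 4×(-1) from OH⁻ sum to -6; with overall charge -4, Fe is +2.
Fe is in group 8, so Fe²⁺ is d⁶ (8 − 2 = 6).
High-spin: t₂g⁴ eg², CFSE = -0.4Δ_oct = -4000 cm⁻¹.
For low-spin the configuration is t₂g⁶ eg⁰: orbital energy -2.4 × 10000 = -24000 cm⁻¹, and 2 additional pairs relative to high-spin add 54350 cm⁻¹, giving 30350 cm⁻¹.
The difference is 30350 − (-4000) = 34350 cm⁻¹, so high-spin lies lower.

34350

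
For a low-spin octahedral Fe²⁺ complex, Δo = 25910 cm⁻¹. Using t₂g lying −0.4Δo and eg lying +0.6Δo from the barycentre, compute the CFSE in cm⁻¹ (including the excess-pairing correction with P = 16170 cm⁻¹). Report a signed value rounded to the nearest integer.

-29844

Fe is in group 8, so Fe²⁺ is d⁶ (8 − 2 = 6).
Electron filling gives t₂g⁶ eg⁰.
The orbital stabilization is -2.4Δo = -2.4 × 25910 = -62184 cm⁻¹.
Relative to high-spin t₂g⁴ eg² (1 paired), the low-spin configuration has 2 additional pairs, contributing +2 × 16170 = +32340 cm⁻¹.
Combining: -62184 + 32340 = -29844 cm⁻¹.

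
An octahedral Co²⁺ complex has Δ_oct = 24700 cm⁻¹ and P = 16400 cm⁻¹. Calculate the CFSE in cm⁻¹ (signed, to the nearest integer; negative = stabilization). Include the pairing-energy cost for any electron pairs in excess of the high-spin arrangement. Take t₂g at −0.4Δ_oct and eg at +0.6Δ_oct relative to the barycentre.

-28060

Group 9 minus oxidation state +2 gives a d⁷ configuration for Co²⁺.
With Δ_oct > P the complex is low-spin.
Configuration: t₂g⁶ eg¹.
Orbital CFSE = -1.8Δ_oct = -1.8 × 24700 = -44460 cm⁻¹.
Excess pairs vs high-spin: 3 − 2 = 1; pairing cost = +16400 cm⁻¹.
Net CFSE = -44460 + 16400 = -28060 cm⁻¹.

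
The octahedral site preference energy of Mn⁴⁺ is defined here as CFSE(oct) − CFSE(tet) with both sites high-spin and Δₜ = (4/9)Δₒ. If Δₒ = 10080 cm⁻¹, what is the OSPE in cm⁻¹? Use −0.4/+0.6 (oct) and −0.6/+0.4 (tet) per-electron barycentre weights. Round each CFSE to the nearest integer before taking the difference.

Mn sits in group 7; removing 4 electrons leaves Mn⁴⁺ with 7 − 4 = 3 d electrons.
Octahedral high-spin t₂g³ eg⁰: CFSE = -1.2 × 10080 = -12096 cm⁻¹.
In a tetrahedral site the filling is e² t₂¹: CFSE(tet) = -0.8Δₜ = -0.8 × (4/9)(10080) = -3584 cm⁻¹.
OSPE = -12096 − (-3584) = -8512 cm⁻¹.

-8512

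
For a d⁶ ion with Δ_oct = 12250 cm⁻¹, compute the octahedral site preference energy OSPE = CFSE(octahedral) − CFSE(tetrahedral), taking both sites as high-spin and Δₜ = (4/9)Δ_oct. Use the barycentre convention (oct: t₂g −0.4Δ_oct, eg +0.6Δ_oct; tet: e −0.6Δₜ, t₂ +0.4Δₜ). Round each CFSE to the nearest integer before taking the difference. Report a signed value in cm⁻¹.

In an octahedral site d⁶ (HS) is t₂g⁴ eg², giving CFSE(oct) = -0.4Δ_oct = -4900 cm⁻¹.
Tetrahedral e³ t₂³ gives -0.6Δₜ = -0.6 × (4/9) × 12250 = -3267 cm⁻¹.
Subtracting, OSPE = -4900 − (-3267) = -1633 cm⁻¹.

-1633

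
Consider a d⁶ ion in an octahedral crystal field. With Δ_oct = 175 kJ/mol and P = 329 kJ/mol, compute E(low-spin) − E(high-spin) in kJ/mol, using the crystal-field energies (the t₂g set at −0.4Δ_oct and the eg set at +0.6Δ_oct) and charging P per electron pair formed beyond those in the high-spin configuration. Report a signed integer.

308

In the high-spin limit (t₂g⁴ eg²) the orbital term is -0.4Δ_oct = -70 kJ/mol, with no excess pairing.
For low-spin the configuration is t₂g⁶ eg⁰: orbital energy -2.4 × 175 = -420 kJ/mol, and 2 additional pairs relative to high-spin add 658 kJ/mol, giving 238 kJ/mol.
The difference is 238 − (-70) = 308 kJ/mol, so high-spin lies lower.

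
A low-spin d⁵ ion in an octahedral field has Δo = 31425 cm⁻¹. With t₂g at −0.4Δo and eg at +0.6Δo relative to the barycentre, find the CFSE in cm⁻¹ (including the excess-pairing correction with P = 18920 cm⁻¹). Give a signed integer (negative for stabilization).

Configuration: t₂g⁵ eg⁰.
The orbital stabilization is -2.0Δo = -2.0 × 31425 = -62850 cm⁻¹.
Relative to high-spin t₂g³ eg² (0 paired), the low-spin configuration has 2 additional pairs, contributing +2 × 18920 = +37840 cm⁻¹.
Net CFSE = -62850 + 37840 = -25010 cm⁻¹.

-25010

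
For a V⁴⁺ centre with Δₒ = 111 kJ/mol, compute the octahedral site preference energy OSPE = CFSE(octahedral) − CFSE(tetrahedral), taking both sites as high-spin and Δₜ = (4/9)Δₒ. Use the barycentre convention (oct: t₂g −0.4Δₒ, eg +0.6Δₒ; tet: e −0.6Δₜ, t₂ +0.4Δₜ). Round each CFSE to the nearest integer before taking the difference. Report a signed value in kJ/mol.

V is in group 5, so V⁴⁺ is d¹ (5 − 4 = 1).
Octahedral high-spin t₂g¹ eg⁰: CFSE = -0.4 × 111 = -44 kJ/mol.
In a tetrahedral site the filling is e¹ t₂⁰: CFSE(tet) = -0.6Δₜ = -0.6 × (4/9)(111) = -30 kJ/mol.
OSPE = CFSE(oct) − CFSE(tet) = -44 − (-30) = -14 kJ/mol.

-14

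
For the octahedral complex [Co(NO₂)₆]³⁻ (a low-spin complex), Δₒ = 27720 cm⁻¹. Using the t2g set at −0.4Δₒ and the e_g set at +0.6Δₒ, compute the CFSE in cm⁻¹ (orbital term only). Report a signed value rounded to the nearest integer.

-66528

Each NO₂⁻ contributes -1; 6 × (-1) = -6. With overall charge -3, Co is in the +3 oxidation state.
Co³⁺: group 9, so d-count = 9 − 3 = 6.
Electron filling gives t2g^6 e_g^0.
Orbital CFSE = 6(-0.4) + 0(0.6) = -2.4Δₒ = -2.4 × 27720 = -66528 cm⁻¹.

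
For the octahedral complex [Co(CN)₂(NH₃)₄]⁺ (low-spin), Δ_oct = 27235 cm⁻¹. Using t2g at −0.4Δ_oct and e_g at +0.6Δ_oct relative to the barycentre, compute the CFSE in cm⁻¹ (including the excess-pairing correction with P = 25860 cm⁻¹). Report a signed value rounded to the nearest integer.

Ligand charges: 2×(-1) from CN⁻ and 4×(+0) from NH₃ sum to -2; with overall charge +1, Co is +3.
Co³⁺: group 9, so d-count = 9 − 3 = 6.
Electron filling gives t2g^6 e_g^0.
The orbital stabilization is -2.4Δ_oct = -2.4 × 27235 = -65364 cm⁻¹.
Relative to high-spin t2g^4 e_g^2 (1 paired), the low-spin configuration has 2 additional pairs, contributing +2 × 25860 = +51720 cm⁻¹.
Net CFSE = -65364 + 51720 = -13644 cm⁻¹.

-13644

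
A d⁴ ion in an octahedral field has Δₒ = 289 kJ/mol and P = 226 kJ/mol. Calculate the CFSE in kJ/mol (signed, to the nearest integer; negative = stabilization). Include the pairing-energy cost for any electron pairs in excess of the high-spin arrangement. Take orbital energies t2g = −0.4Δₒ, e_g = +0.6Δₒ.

-236

Here Δₒ > P (289 > 226), so the low-spin state is favoured.
Configuration: t2g^4 e_g^0.
Orbital CFSE = -1.6Δₒ = -1.6 × 289 = -462 kJ/mol.
Excess pairs vs high-spin: 1 − 0 = 1; pairing cost = +226 kJ/mol.
Net CFSE = -462 + 226 = -236 kJ/mol.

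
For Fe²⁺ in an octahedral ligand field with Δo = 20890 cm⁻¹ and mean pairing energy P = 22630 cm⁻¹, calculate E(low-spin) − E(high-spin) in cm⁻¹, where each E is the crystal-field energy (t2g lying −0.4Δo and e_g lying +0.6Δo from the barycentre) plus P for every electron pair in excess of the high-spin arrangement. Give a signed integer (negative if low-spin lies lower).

3480

Fe is in group 8, so Fe²⁺ is d⁶ (8 − 2 = 6).
In the high-spin limit (t2g^4 e_g^2) the orbital term is -0.4Δo = -8356 cm⁻¹, with no excess pairing.
Low-spin: t2g^6 e_g^0, orbital CFSE = -2.4Δo = -50136 cm⁻¹; plus 2 excess pairs × P = +45260 cm⁻¹; total -4876 cm⁻¹.
Thus E(LS) − E(HS) = 3480 cm⁻¹.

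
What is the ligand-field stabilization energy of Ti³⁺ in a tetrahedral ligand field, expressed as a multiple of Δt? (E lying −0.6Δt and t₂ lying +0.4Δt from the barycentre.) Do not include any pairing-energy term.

-0.6 Δt

Group 4 minus oxidation state +3 gives a d¹ configuration for Ti³⁺.
With tetrahedral geometry the complex is necessarily high-spin.
Configuration: e¹ t₂⁰.
CFSE = 1(-0.6Δt) + 0(0.4Δt) = -0.6Δt + 0.0Δt = -0.6Δt.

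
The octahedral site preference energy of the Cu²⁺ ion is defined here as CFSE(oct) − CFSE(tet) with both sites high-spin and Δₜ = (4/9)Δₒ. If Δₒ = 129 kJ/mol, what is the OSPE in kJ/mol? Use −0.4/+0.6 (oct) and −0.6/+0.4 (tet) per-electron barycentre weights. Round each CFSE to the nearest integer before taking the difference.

-54

Cu²⁺: group 11, so d-count = 11 − 2 = 9.
In an octahedral site d⁹ (HS) is t₂g⁶ eg³, giving CFSE(oct) = -0.6Δₒ = -77 kJ/mol.
In a tetrahedral site the filling is e⁴ t₂⁵: CFSE(tet) = -0.4Δₜ = -0.4 × (4/9)(129) = -23 kJ/mol.
OSPE = CFSE(oct) − CFSE(tet) = -77 − (-23) = -54 kJ/mol.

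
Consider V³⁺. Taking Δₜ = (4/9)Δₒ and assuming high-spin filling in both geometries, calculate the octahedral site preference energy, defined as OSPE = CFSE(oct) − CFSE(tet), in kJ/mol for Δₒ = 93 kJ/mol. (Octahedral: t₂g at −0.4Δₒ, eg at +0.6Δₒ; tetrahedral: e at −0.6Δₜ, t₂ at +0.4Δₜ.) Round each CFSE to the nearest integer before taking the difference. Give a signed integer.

V³⁺: group 5, so d-count = 5 − 3 = 2.
In an octahedral site d² (HS) is t₂g² eg⁰, giving CFSE(oct) = -0.8Δₒ = -74 kJ/mol.
In a tetrahedral site the filling is e² t₂⁰: CFSE(tet) = -1.2Δₜ = -1.2 × (4/9)(93) = -50 kJ/mol.
OSPE = -74 − (-50) = -24 kJ/mol.

-24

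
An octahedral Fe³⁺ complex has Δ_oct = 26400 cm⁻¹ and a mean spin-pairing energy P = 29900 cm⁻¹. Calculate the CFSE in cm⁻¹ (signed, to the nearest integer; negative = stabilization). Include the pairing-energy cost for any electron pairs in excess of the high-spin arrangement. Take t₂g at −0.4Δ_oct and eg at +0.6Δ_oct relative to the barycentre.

Fe³⁺: group 8, so d-count = 8 − 3 = 5.
Since Δ_oct = 26400 cm⁻¹ < P = 29900 cm⁻¹, the complex adopts the high-spin configuration.
Configuration: t₂g³ eg².
Orbital CFSE = 0.0Δ_oct = 0.0 × 26400 = 0 cm⁻¹.
High-spin has no excess pairs, so no pairing correction applies.

0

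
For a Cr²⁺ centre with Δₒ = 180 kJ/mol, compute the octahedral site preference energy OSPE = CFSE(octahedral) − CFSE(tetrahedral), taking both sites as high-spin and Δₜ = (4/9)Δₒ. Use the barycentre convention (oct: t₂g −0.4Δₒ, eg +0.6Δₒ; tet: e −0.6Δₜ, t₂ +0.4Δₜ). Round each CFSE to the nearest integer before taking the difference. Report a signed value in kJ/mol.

-76

Cr is in group 6, so Cr²⁺ is d⁴ (6 − 2 = 4).
Octahedral high-spin t2g^3 e_g^1: CFSE = -0.6 × 180 = -108 kJ/mol.
Tetrahedral: e^2 t2^2, CFSE = 2(−0.6) + 2(+0.4) = -0.4Δₜ = -0.4 × (4/9) × 180 = -32 kJ/mol.
OSPE = -108 − (-32) = -76 kJ/mol.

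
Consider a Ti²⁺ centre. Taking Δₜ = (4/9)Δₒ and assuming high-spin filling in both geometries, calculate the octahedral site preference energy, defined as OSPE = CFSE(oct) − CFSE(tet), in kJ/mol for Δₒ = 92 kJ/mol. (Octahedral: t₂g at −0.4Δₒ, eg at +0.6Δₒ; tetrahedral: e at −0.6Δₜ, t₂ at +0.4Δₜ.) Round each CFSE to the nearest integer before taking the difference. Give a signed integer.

Ti is in group 4, so Ti²⁺ is d² (4 − 2 = 2).
Octahedral high-spin t₂g² eg⁰: CFSE = -0.8 × 92 = -74 kJ/mol.
Tetrahedral: e² t₂⁰, CFSE = 2(−0.6) + 0(+0.4) = -1.2Δₜ = -1.2 × (4/9) × 92 = -49 kJ/mol.
Subtracting, OSPE = -74 − (-49) = -25 kJ/mol.

-25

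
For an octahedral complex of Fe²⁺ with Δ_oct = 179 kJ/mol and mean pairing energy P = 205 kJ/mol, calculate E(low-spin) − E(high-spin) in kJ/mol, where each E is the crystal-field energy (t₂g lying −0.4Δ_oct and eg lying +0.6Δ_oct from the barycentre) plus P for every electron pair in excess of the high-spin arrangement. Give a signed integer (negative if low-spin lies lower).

52

Fe sits in group 8; removing 2 electrons leaves Fe²⁺ with 8 − 2 = 6 d electrons.
In the high-spin limit (t₂g⁴ eg²) the orbital term is -0.4Δ_oct = -72 kJ/mol, with no excess pairing.
Low-spin t₂g⁶ eg⁰ gives -2.4Δ_oct = -430 kJ/mol, but forming 2 extra pairs costs 2P = 410 kJ/mol, so E(LS) = -430 + 410 = -20 kJ/mol.
E(LS) − E(HS) = -20 − (-72) = 52 kJ/mol.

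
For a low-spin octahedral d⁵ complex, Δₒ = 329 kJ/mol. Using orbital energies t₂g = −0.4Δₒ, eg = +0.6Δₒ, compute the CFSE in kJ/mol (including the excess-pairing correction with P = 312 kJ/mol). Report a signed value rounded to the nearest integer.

Configuration: t₂g⁵ eg⁰.
The orbital stabilization is -2.0Δₒ = -2.0 × 329 = -658 kJ/mol.
Pairing penalty: 2 pairs vs 0 in the high-spin reference → 2 extra × P = 624 kJ/mol.
Overall CFSE = -658 + 624 = -34 kJ/mol.

-34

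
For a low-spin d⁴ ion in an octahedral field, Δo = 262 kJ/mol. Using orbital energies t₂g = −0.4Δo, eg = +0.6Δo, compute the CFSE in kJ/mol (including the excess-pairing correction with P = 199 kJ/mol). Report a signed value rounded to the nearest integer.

Configuration: t₂g⁴ eg⁰.
Orbital CFSE = 4(-0.4) + 0(0.6) = -1.6Δo = -1.6 × 262 = -419 kJ/mol.
Relative to high-spin t₂g³ eg¹ (0 paired), the low-spin configuration has 1 additional pair, contributing +1 × 199 = +199 kJ/mol.
Net CFSE = -419 + 199 = -220 kJ/mol.

-220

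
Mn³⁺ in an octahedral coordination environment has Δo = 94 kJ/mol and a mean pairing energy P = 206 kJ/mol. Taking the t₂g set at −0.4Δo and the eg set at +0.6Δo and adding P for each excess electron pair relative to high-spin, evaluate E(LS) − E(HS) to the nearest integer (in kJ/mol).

112

Mn³⁺: group 7, so d-count = 7 − 3 = 4.
In the high-spin limit (t₂g³ eg¹) the orbital term is -0.6Δo = -56 kJ/mol, with no excess pairing.
For low-spin the configuration is t₂g⁴ eg⁰: orbital energy -1.6 × 94 = -150 kJ/mol, and 1 additional pair relative to high-spin adds 206 kJ/mol, giving 56 kJ/mol.
Thus E(LS) − E(HS) = 112 kJ/mol.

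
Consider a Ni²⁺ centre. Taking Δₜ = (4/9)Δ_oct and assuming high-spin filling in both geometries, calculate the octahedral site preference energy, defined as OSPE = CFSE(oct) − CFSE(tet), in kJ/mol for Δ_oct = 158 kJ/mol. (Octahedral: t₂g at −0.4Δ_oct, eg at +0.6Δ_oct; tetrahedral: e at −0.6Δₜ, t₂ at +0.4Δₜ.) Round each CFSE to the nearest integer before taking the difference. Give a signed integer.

Ni is in group 10, so Ni²⁺ is d⁸ (10 − 2 = 8).
Octahedral (high-spin): t2g^6 e_g^2, CFSE = 6(−0.4) + 2(+0.6) = -1.2Δ_oct = -1.2 × 158 = -190 kJ/mol.
Tetrahedral e^4 t2^4 gives -0.8Δₜ = -0.8 × (4/9) × 158 = -56 kJ/mol.
OSPE = CFSE(oct) − CFSE(tet) = -190 − (-56) = -134 kJ/mol.

-134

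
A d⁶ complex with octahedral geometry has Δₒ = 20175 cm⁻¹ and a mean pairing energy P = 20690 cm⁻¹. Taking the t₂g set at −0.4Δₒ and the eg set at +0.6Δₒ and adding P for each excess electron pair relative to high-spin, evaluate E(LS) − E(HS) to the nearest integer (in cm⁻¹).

1030

In the high-spin limit (t₂g⁴ eg²) the orbital term is -0.4Δₒ = -8070 cm⁻¹, with no excess pairing.
Low-spin t₂g⁶ eg⁰ gives -2.4Δₒ = -48420 cm⁻¹, but forming 2 extra pairs costs 2P = 41380 cm⁻¹, so E(LS) = -48420 + 41380 = -7040 cm⁻¹.
Thus E(LS) − E(HS) = 1030 cm⁻¹.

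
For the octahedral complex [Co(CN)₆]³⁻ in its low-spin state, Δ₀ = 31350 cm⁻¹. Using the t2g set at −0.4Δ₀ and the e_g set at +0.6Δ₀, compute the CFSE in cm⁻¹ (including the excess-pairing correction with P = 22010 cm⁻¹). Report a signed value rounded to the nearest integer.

-31220

Each CN⁻ contributes -1; 6 × (-1) = -6. With overall charge -3, Co is in the +3 oxidation state.
Co sits in group 9; removing 3 electrons leaves Co³⁺ with 9 − 3 = 6 d electrons.
Electron filling gives t2g^6 e_g^0.
CFSE(orbital) = 6×(-0.4Δ₀) + 0×(0.6Δ₀) = -2.4Δ₀; with Δ₀ = 31350 cm⁻¹ that is -75240 cm⁻¹.
Pairing penalty: 3 pairs vs 1 in the high-spin reference → 2 extra × P = 44020 cm⁻¹.
Combining: -75240 + 44020 = -31220 cm⁻¹.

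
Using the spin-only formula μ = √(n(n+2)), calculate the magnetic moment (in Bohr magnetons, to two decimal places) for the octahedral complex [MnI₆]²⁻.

3.87 Bohr magnetons

Each I⁻ contributes -1; 6 × (-1) = -6. With overall charge -2, Mn is in the +4 oxidation state.
Mn sits in group 7; removing 4 electrons leaves Mn⁴⁺ with 7 − 4 = 3 d electrons.
For octahedral d³ the high- and low-spin configurations coincide.
Configuration: t₂g³ eg⁰ → 3 unpaired electrons.
μ(spin-only) = √[3(3+2)] = √15 ≈ 3.87 Bohr magnetons.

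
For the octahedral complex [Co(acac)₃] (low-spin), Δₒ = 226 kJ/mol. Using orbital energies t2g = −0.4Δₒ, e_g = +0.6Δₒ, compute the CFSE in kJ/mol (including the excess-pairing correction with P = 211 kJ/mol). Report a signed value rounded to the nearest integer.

Each acac⁻ contributes -1; 3 × (-1) = -3. With overall charge +0, Co is in the +3 oxidation state.
Co is in group 9, so Co³⁺ is d⁶ (9 − 3 = 6).
Configuration: t2g^6 e_g^0.
Orbital CFSE = 6(-0.4) + 0(0.6) = -2.4Δₒ = -2.4 × 226 = -542 kJ/mol.
Relative to high-spin t2g^4 e_g^2 (1 paired), the low-spin configuration has 2 additional pairs, contributing +2 × 211 = +422 kJ/mol.
Combining: -542 + 422 = -120 kJ/mol.

-120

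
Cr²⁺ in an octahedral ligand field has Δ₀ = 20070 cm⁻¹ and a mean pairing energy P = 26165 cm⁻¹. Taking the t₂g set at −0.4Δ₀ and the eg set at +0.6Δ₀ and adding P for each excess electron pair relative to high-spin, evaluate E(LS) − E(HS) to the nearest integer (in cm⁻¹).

Cr²⁺: group 6, so d-count = 6 − 2 = 4.
High-spin d⁴ fills as t₂g³ eg¹ with CFSE 3(−0.4) + 1(+0.6) = -0.6Δ₀ = -12042 cm⁻¹.
For low-spin the configuration is t₂g⁴ eg⁰: orbital energy -1.6 × 20070 = -32112 cm⁻¹, and 1 additional pair relative to high-spin adds 26165 cm⁻¹, giving -5947 cm⁻¹.
Thus E(LS) − E(HS) = 6095 cm⁻¹.

6095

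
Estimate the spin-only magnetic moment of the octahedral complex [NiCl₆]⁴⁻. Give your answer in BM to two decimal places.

2.83 BM

Each Cl⁻ contributes -1; 6 × (-1) = -6. With overall charge -4, Ni is in the +2 oxidation state.
Ni is in group 10, so Ni²⁺ is d⁸ (10 − 2 = 8).
For octahedral d⁸ the high- and low-spin configurations coincide.
Configuration: t₂g⁶ eg² → 2 unpaired electrons.
μ(spin-only) = √[2(2+2)] = √8 ≈ 2.83 BM.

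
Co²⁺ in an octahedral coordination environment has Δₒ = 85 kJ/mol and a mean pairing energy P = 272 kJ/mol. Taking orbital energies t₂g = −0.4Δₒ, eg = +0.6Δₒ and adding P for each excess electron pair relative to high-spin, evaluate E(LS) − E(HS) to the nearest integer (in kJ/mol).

187

Co is in group 9, so Co²⁺ is d⁷ (9 − 2 = 7).
High-spin d⁷ fills as t₂g⁵ eg² with CFSE 5(−0.4) + 2(+0.6) = -0.8Δₒ = -68 kJ/mol.
Low-spin: t₂g⁶ eg¹, orbital CFSE = -1.8Δₒ = -153 kJ/mol; plus 1 excess pair × P = +272 kJ/mol; total 119 kJ/mol.
Thus E(LS) − E(HS) = 187 kJ/mol.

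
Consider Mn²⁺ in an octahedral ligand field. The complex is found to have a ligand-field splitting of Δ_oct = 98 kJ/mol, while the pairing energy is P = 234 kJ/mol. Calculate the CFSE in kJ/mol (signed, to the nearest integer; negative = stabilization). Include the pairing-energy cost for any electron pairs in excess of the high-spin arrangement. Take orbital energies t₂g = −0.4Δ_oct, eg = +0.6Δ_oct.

Group 7 minus oxidation state +2 gives a d⁵ configuration for Mn²⁺.
With Δ_oct < P the complex is high-spin.
Configuration: t₂g³ eg².
Orbital CFSE = 0.0Δ_oct = 0.0 × 98 = 0 kJ/mol.
High-spin has no excess pairs, so no pairing correction applies.

0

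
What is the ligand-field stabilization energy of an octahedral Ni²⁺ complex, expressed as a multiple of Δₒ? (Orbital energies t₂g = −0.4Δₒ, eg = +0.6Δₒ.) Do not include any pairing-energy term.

Ni sits in group 10; removing 2 electrons leaves Ni²⁺ with 10 − 2 = 8 d electrons.
For octahedral d⁸ the high- and low-spin configurations coincide.
Configuration: t₂g⁶ eg².
CFSE = 6(-0.4Δₒ) + 2(0.6Δₒ) = -2.4Δₒ + 1.2Δₒ = -1.2Δₒ.

-1.2 Δₒ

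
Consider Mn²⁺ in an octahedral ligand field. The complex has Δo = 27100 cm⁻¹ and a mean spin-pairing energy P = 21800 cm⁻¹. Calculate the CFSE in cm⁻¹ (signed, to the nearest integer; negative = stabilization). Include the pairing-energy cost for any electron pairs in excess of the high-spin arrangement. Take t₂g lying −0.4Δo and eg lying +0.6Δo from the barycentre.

-10600

Mn sits in group 7; removing 2 electrons leaves Mn²⁺ with 7 − 2 = 5 d electrons.
Since Δo = 27100 cm⁻¹ > P = 21800 cm⁻¹, the complex adopts the low-spin configuration.
Filling d⁵ accordingly: t₂g⁵ eg⁰.
Orbital CFSE = -2.0Δo = -2.0 × 27100 = -54200 cm⁻¹.
Excess pairs vs high-spin: 2 − 0 = 2; pairing cost = +43600 cm⁻¹.
Net CFSE = -54200 + 43600 = -10600 cm⁻¹.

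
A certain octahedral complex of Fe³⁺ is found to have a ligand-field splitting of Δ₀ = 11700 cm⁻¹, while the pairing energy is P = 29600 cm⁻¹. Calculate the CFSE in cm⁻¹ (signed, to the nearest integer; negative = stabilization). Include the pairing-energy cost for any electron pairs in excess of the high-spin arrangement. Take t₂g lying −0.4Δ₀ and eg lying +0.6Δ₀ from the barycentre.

0

Fe sits in group 8; removing 3 electrons leaves Fe³⁺ with 8 − 3 = 5 d electrons.
With Δ₀ < P the complex is high-spin.
Filling d⁵ accordingly: t₂g³ eg².
Orbital CFSE = 0.0Δ₀ = 0.0 × 11700 = 0 cm⁻¹.
High-spin has no excess pairs, so no pairing correction applies.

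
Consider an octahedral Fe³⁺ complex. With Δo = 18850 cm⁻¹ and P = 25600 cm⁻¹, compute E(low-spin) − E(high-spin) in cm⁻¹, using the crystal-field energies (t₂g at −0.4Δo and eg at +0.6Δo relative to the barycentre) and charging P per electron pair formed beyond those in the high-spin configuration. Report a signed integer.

Fe is in group 8, so Fe³⁺ is d⁵ (8 − 3 = 5).
High-spin d⁵ fills as t₂g³ eg² with CFSE 3(−0.4) + 2(+0.6) = 0.0Δo = 0 cm⁻¹.
For low-spin the configuration is t₂g⁵ eg⁰: orbital energy -2.0 × 18850 = -37700 cm⁻¹, and 2 additional pairs relative to high-spin add 51200 cm⁻¹, giving 13500 cm⁻¹.
The difference is 13500 − (0) = 13500 cm⁻¹, so high-spin lies lower.

13500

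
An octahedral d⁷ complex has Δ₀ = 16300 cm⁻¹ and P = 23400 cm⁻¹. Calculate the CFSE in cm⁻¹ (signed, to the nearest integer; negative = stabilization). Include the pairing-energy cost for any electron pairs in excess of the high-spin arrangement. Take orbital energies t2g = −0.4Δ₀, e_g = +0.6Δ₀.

-13040

With Δ₀ < P the complex is high-spin.
Filling d⁷ accordingly: t2g^5 e_g^2.
Orbital CFSE = -0.8Δ₀ = -0.8 × 16300 = -13040 cm⁻¹.
High-spin has no excess pairs, so no pairing correction applies.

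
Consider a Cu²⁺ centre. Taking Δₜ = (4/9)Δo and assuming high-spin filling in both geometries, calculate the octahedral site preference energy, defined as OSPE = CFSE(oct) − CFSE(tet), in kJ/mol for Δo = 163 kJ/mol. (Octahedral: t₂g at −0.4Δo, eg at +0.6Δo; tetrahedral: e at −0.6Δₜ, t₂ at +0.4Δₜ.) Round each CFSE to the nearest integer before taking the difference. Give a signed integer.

-69

Group 11 minus oxidation state +2 gives a d⁹ configuration for Cu²⁺.
In an octahedral site d⁹ (HS) is t₂g⁶ eg³, giving CFSE(oct) = -0.6Δo = -98 kJ/mol.
Tetrahedral: e⁴ t₂⁵, CFSE = 4(−0.6) + 5(+0.4) = -0.4Δₜ = -0.4 × (4/9) × 163 = -29 kJ/mol.
OSPE = -98 − (-29) = -69 kJ/mol.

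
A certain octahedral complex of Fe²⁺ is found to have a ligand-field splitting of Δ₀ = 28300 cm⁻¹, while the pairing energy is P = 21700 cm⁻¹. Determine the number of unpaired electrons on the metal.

0

Fe sits in group 8; removing 2 electrons leaves Fe²⁺ with 8 − 2 = 6 d electrons.
Δ₀ > P, so pairing is preferred: the ground state is low-spin.
Filling d⁶ accordingly: t₂g⁶ eg⁰.
Unpaired electrons: 0.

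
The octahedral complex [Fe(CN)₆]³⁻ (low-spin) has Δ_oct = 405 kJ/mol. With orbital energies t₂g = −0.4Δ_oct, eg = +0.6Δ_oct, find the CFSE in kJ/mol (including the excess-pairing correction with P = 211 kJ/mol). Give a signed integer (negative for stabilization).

-388

Each CN⁻ contributes -1; 6 × (-1) = -6. With overall charge -3, Fe is in the +3 oxidation state.
Fe³⁺: group 8, so d-count = 8 − 3 = 5.
The d⁵ electrons fill as t₂g⁵ eg⁰.
CFSE(orbital) = 5×(-0.4Δ_oct) + 0×(0.6Δ_oct) = -2.0Δ_oct; with Δ_oct = 405 kJ/mol that is -810 kJ/mol.
Pairing penalty: 2 pairs vs 0 in the high-spin reference → 2 extra × P = 422 kJ/mol.
Combining: -810 + 422 = -388 kJ/mol.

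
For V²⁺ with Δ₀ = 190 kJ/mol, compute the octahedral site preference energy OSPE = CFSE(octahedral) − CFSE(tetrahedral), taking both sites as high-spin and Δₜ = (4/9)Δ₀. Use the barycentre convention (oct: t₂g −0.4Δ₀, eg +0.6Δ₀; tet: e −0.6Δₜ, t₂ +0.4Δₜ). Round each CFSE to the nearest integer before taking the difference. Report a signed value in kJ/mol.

-160

V sits in group 5; removing 2 electrons leaves V²⁺ with 5 − 2 = 3 d electrons.
Octahedral (high-spin): t2g^3 e_g^0, CFSE = 3(−0.4) + 0(+0.6) = -1.2Δ₀ = -1.2 × 190 = -228 kJ/mol.
Tetrahedral e^2 t2^1 gives -0.8Δₜ = -0.8 × (4/9) × 190 = -68 kJ/mol.
OSPE = -228 − (-68) = -160 kJ/mol.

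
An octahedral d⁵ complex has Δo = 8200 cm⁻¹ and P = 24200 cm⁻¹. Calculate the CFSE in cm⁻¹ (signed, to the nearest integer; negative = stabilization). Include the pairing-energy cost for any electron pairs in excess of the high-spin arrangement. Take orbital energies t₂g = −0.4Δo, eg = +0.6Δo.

0

Since Δo = 8200 cm⁻¹ < P = 24200 cm⁻¹, the complex adopts the high-spin configuration.
Configuration: t₂g³ eg².
Orbital CFSE = 0.0Δo = 0.0 × 8200 = 0 cm⁻¹.
High-spin has no excess pairs, so no pairing correction applies.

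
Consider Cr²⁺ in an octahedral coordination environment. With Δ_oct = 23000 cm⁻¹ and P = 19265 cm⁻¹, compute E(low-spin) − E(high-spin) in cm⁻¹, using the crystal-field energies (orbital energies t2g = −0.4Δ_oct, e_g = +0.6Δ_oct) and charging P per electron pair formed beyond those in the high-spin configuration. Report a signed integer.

Cr sits in group 6; removing 2 electrons leaves Cr²⁺ with 6 − 2 = 4 d electrons.
High-spin d⁴ fills as t2g^3 e_g^1 with CFSE 3(−0.4) + 1(+0.6) = -0.6Δ_oct = -13800 cm⁻¹.
Low-spin t2g^4 e_g^0 gives -1.6Δ_oct = -36800 cm⁻¹, but forming 1 extra pair costs 1P = 19265 cm⁻¹, so E(LS) = -36800 + 19265 = -17535 cm⁻¹.
E(LS) − E(HS) = -17535 − (-13800) = -3735 cm⁻¹.

-3735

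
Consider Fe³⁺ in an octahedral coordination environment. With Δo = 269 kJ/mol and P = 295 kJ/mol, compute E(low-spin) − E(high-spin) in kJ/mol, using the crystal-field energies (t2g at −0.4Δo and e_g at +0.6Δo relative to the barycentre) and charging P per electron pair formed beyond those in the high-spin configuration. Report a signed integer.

Group 8 minus oxidation state +3 gives a d⁵ configuration for Fe³⁺.
In the high-spin limit (t2g^3 e_g^2) the orbital term is 0.0Δo = 0 kJ/mol, with no excess pairing.
Low-spin: t2g^5 e_g^0, orbital CFSE = -2.0Δo = -538 kJ/mol; plus 2 excess pairs × P = +590 kJ/mol; total 52 kJ/mol.
E(LS) − E(HS) = 52 − (0) = 52 kJ/mol.

52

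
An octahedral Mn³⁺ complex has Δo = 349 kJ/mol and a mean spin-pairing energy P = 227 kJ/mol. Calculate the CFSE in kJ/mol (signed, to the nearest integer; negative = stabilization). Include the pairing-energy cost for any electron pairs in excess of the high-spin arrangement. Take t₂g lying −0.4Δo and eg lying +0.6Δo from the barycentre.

Mn is in group 7, so Mn³⁺ is d⁴ (7 − 3 = 4).
Δo > P, so pairing is preferred: the ground state is low-spin.
Filling d⁴ accordingly: t₂g⁴ eg⁰.
Orbital CFSE = -1.6Δo = -1.6 × 349 = -558 kJ/mol.
Excess pairs vs high-spin: 1 − 0 = 1; pairing cost = +227 kJ/mol.
Net CFSE = -558 + 227 = -331 kJ/mol.

-331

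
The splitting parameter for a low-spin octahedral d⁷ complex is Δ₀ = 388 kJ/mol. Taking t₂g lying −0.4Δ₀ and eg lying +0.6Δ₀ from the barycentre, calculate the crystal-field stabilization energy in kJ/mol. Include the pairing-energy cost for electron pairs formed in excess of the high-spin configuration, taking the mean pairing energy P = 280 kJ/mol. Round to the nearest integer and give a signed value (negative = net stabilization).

-418

Electron filling gives t₂g⁶ eg¹.
CFSE(orbital) = 6×(-0.4Δ₀) + 1×(0.6Δ₀) = -1.8Δ₀; with Δ₀ = 388 kJ/mol that is -698 kJ/mol.
Relative to high-spin t₂g⁵ eg² (2 paired), the low-spin configuration has 1 additional pair, contributing +1 × 280 = +280 kJ/mol.
Overall CFSE = -698 + 280 = -418 kJ/mol.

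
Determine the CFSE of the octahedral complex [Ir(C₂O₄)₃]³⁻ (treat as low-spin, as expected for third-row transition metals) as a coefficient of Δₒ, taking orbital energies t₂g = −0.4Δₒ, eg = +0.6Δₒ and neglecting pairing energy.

-2.4 Δₒ

Each C₂O₄²⁻ contributes -2; 3 × (-2) = -6. With overall charge -3, Ir is in the +3 oxidation state.
Ir is in group 9, so Ir³⁺ is d⁶ (9 − 3 = 6).
Configuration: t₂g⁶ eg⁰.
CFSE = 6(-0.4Δₒ) + 0(0.6Δₒ) = -2.4Δₒ + 0.0Δₒ = -2.4Δₒ.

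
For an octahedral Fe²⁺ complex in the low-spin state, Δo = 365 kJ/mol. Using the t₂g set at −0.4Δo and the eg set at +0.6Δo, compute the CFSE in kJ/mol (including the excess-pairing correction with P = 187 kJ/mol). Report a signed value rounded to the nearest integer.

Group 8 minus oxidation state +2 gives a d⁶ configuration for Fe²⁺.
Electron filling gives t₂g⁶ eg⁰.
CFSE(orbital) = 6×(-0.4Δo) + 0×(0.6Δo) = -2.4Δo; with Δo = 365 kJ/mol that is -876 kJ/mol.
Relative to high-spin t₂g⁴ eg² (1 paired), the low-spin configuration has 2 additional pairs, contributing +2 × 187 = +374 kJ/mol.
Overall CFSE = -876 + 374 = -502 kJ/mol.

-502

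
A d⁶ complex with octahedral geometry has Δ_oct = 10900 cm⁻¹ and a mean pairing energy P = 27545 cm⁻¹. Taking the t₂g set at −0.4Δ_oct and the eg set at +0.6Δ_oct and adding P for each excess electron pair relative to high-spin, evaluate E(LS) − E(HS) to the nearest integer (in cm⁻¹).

In the high-spin limit (t₂g⁴ eg²) the orbital term is -0.4Δ_oct = -4360 cm⁻¹, with no excess pairing.
Low-spin: t₂g⁶ eg⁰, orbital CFSE = -2.4Δ_oct = -26160 cm⁻¹; plus 2 excess pairs × P = +55090 cm⁻¹; total 28930 cm⁻¹.
Thus E(LS) − E(HS) = 33290 cm⁻¹.

33290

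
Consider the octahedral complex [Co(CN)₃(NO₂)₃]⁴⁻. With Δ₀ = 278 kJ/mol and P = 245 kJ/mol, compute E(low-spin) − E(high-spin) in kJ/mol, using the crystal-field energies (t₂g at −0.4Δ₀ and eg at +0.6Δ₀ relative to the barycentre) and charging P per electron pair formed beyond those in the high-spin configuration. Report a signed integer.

-33

Ligand charges: 3×(-1) from CN⁻ and 3×(-1) from NO₂⁻ sum to -6; with overall charge -4, Co is +2.
Co sits in group 9; removing 2 electrons leaves Co²⁺ with 9 − 2 = 7 d electrons.
In the high-spin limit (t₂g⁵ eg²) the orbital term is -0.8Δ₀ = -222 kJ/mol, with no excess pairing.
Low-spin t₂g⁶ eg¹ gives -1.8Δ₀ = -500 kJ/mol, but forming 1 extra pair costs 1P = 245 kJ/mol, so E(LS) = -500 + 245 = -255 kJ/mol.
Thus E(LS) − E(HS) = -33 kJ/mol.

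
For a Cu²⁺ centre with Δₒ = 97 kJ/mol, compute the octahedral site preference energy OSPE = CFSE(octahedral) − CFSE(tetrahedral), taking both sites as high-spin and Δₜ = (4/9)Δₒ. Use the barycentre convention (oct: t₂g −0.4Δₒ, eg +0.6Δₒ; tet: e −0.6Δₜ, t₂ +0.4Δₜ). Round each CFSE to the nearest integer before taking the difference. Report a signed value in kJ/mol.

-41

Cu²⁺: group 11, so d-count = 11 − 2 = 9.
Octahedral (high-spin): t2g^6 e_g^3, CFSE = 6(−0.4) + 3(+0.6) = -0.6Δₒ = -0.6 × 97 = -58 kJ/mol.
Tetrahedral: e^4 t2^5, CFSE = 4(−0.6) + 5(+0.4) = -0.4Δₜ = -0.4 × (4/9) × 97 = -17 kJ/mol.
OSPE = -58 − (-17) = -41 kJ/mol.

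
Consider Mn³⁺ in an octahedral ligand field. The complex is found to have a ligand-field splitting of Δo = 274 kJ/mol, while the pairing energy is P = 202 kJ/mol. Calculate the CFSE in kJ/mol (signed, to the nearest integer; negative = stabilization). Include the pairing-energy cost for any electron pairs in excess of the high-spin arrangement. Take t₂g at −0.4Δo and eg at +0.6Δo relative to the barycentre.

Group 7 minus oxidation state +3 gives a d⁴ configuration for Mn³⁺.
Since Δo = 274 kJ/mol > P = 202 kJ/mol, the complex adopts the low-spin configuration.
That gives t₂g⁴ eg⁰.
Orbital CFSE = -1.6Δo = -1.6 × 274 = -438 kJ/mol.
Excess pairs vs high-spin: 1 − 0 = 1; pairing cost = +202 kJ/mol.
Net CFSE = -438 + 202 = -236 kJ/mol.

-236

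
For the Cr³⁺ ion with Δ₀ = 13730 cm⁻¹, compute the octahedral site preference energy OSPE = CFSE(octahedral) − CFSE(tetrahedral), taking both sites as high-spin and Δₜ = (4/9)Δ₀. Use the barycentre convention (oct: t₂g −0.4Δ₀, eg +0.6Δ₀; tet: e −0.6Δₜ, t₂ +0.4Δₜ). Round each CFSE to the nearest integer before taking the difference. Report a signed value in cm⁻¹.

Cr is in group 6, so Cr³⁺ is d³ (6 − 3 = 3).
Octahedral high-spin t₂g³ eg⁰: CFSE = -1.2 × 13730 = -16476 cm⁻¹.
In a tetrahedral site the filling is e² t₂¹: CFSE(tet) = -0.8Δₜ = -0.8 × (4/9)(13730) = -4882 cm⁻¹.
Subtracting, OSPE = -16476 − (-4882) = -11594 cm⁻¹.

-11594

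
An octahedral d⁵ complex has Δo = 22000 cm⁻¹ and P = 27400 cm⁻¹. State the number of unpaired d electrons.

5

Since Δo = 22000 cm⁻¹ < P = 27400 cm⁻¹, the complex adopts the high-spin configuration.
Configuration: t₂g³ eg².
Unpaired electrons: 5.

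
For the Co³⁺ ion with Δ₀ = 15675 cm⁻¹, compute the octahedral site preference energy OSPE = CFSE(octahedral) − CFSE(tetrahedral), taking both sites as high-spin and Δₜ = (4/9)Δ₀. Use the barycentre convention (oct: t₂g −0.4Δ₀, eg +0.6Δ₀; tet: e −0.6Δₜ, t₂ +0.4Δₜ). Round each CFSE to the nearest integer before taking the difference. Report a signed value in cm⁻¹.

Co sits in group 9; removing 3 electrons leaves Co³⁺ with 9 − 3 = 6 d electrons.
Octahedral (high-spin): t₂g⁴ eg², CFSE = 4(−0.4) + 2(+0.6) = -0.4Δ₀ = -0.4 × 15675 = -6270 cm⁻¹.
Tetrahedral: e³ t₂³, CFSE = 3(−0.6) + 3(+0.4) = -0.6Δₜ = -0.6 × (4/9) × 15675 = -4180 cm⁻¹.
Subtracting, OSPE = -6270 − (-4180) = -2090 cm⁻¹.

-2090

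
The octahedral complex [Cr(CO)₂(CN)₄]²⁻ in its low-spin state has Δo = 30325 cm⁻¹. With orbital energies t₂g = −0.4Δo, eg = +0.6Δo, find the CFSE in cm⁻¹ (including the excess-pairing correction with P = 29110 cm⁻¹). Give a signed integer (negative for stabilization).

Ligand charges: 2×(+0) from CO and 4×(-1) from CN⁻ sum to -4; with overall charge -2, Cr is +2.
Cr sits in group 6; removing 2 electrons leaves Cr²⁺ with 6 − 2 = 4 d electrons.
Electron filling gives t₂g⁴ eg⁰.
CFSE(orbital) = 4×(-0.4Δo) + 0×(0.6Δo) = -1.6Δo; with Δo = 30325 cm⁻¹ that is -48520 cm⁻¹.
Pairing penalty: 1 pair vs 0 in the high-spin reference → 1 extra × P = 29110 cm⁻¹.
Combining: -48520 + 29110 = -19410 cm⁻¹.

-19410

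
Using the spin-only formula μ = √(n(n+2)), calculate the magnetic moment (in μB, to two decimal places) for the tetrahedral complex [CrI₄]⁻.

3.87 μB

Each I⁻ contributes -1; 4 × (-1) = -4. With overall charge -1, Cr is in the +3 oxidation state.
Cr is in group 6, so Cr³⁺ is d³ (6 − 3 = 3).
Tetrahedral fields are weak (Δₜ ≈ 4/9 Δₒ), so electrons fill high-spin.
Configuration: e^2 t2^1 → 3 unpaired electrons.
μ(spin-only) = √[3(3+2)] = √15 ≈ 3.87 μB.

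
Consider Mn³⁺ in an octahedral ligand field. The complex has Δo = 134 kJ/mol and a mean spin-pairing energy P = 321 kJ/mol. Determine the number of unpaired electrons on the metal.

Group 7 minus oxidation state +3 gives a d⁴ configuration for Mn³⁺.
With Δo < P the complex is high-spin.
Filling d⁴ accordingly: t₂g³ eg¹.
Unpaired electrons: 4.

4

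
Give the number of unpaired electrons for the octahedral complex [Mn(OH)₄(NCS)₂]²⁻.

Ligand charges: 4×(-1) from OH⁻ and 2×(-1) from NCS⁻ sum to -6; with overall charge -2, Mn is +4.
Group 7 minus oxidation state +4 gives a d³ configuration for Mn⁴⁺.
Configuration: t₂g³ eg⁰, giving 3 unpaired electrons.

3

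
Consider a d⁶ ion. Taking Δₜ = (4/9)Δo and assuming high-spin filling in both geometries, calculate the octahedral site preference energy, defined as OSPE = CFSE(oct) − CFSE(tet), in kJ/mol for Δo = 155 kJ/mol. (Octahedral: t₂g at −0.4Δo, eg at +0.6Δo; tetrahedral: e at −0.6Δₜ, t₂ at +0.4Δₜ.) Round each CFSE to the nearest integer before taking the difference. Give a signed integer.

In an octahedral site d⁶ (HS) is t₂g⁴ eg², giving CFSE(oct) = -0.4Δo = -62 kJ/mol.
In a tetrahedral site the filling is e³ t₂³: CFSE(tet) = -0.6Δₜ = -0.6 × (4/9)(155) = -41 kJ/mol.
OSPE = CFSE(oct) − CFSE(tet) = -62 − (-41) = -21 kJ/mol.

-21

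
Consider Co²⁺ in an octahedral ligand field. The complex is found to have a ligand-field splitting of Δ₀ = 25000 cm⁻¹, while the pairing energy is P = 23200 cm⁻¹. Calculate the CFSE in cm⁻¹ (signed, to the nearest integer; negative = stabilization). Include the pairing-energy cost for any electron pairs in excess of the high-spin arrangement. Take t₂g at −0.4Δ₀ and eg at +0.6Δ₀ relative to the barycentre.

Co is in group 9, so Co²⁺ is d⁷ (9 − 2 = 7).
Since Δ₀ = 25000 cm⁻¹ > P = 23200 cm⁻¹, the complex adopts the low-spin configuration.
Configuration: t₂g⁶ eg¹.
Orbital CFSE = -1.8Δ₀ = -1.8 × 25000 = -45000 cm⁻¹.
Excess pairs vs high-spin: 3 − 2 = 1; pairing cost = +23200 cm⁻¹.
Net CFSE = -45000 + 23200 = -21800 cm⁻¹.

-21800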